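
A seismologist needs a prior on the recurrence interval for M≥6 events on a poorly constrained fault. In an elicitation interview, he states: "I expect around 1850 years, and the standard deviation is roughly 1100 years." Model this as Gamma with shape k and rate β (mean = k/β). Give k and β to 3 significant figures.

For Gamma(k, rate β): mean = k/β, variance = k/β², so CV = 1/√k.
CV = SD/mean = 1100/1850 = 0.5946, hence k = 1/CV² = 2.83.
Then β = k/mean = 2.83/1850 = 0.00153.

k ≈ 2.83, β ≈ 0.00153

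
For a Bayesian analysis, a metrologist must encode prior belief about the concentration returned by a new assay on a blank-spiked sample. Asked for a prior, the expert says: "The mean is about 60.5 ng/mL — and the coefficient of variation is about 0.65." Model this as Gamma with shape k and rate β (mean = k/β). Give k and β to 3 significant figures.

k ≈ 2.37, β ≈ 0.0391

For Gamma(k, rate β): mean = k/β, variance = k/β², so CV = 1/√k.
CV = 0.65, hence k = 1/CV² = 2.37.
Then β = k/mean = 2.37/60.5 = 0.0391.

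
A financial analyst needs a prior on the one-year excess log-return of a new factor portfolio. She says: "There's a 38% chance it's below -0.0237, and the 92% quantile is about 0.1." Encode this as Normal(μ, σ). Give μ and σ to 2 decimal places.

The p-quantile of Normal(μ,σ) is μ + z_p·σ, with z_{0.38} = -0.3055 and z_{0.92} = 1.405.
Eliminate σ: μ = (z₂·x₁ − z₁·x₂)/(z₂ − z₁) = (1.405·-0.0237 − (-0.3055)·0.1)/1.711 = -0.00.
Then σ = (x₂ − x₁)/(z₂ − z₁) = (0.1 − -0.0237)/1.711 = 0.07.

μ = -0.00, σ = 0.07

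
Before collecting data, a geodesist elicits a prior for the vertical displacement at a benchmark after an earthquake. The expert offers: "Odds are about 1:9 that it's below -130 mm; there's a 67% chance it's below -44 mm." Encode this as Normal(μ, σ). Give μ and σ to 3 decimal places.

μ = -65.977, σ = 49.957

For Normal(μ,σ), the p-quantile is μ + z_p·σ. Here z_{0.1} = -1.282, z_{0.67} = 0.4399.
So -130 = μ − 1.282σ and -44 = μ + 0.4399σ.
Subtracting: σ = (-44 − -130)/(0.4399 − (-1.282)) = 49.957.
Then μ = -130 − (-1.282)·49.957 = -65.977.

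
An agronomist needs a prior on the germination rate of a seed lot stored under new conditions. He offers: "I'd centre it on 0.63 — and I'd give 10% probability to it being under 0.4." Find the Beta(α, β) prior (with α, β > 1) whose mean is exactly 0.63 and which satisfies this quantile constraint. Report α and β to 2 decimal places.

α ≈ 4.64, β ≈ 2.73

With mean 0.63 fixed, write α = 0.63s, β = 0.37s where s = α+β.
Need P(θ < 0.4) = 0.1 under Beta(0.63s, 0.37s). Normal approximation: (q−m)/√(m(1−m)/s) ≈ z_{0.1} = -1.28, so s ≈ 0.63·0.37·(-1.28)²/(0.4−0.63)² = 7.2.
At s = 7.2: P(θ<0.4) ≈ 0.102. Adjusting to match 0.1 gives s ≈ 7.37.
So α = 0.63·7.37 ≈ 4.64, β = 0.37·7.37 ≈ 2.73.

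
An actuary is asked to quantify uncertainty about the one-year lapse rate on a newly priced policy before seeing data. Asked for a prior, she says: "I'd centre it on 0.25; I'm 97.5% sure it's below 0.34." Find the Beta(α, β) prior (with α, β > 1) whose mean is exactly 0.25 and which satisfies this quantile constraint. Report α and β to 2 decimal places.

With mean 0.25 fixed, write α = 0.25s, β = 0.75s where s = α+β.
Need P(θ < 0.34) = 0.975 under Beta(0.25s, 0.75s). Normal approximation: (q−m)/√(m(1−m)/s) ≈ z_{0.975} = 1.96, so s ≈ 0.25·0.75·(1.96)²/(0.34−0.25)² = 88.9.
At s = 88.9: P(θ<0.34) ≈ 0.969. Adjusting to match 0.975 gives s ≈ 97.66.
So α = 0.25·97.66 ≈ 24.42, β = 0.75·97.66 ≈ 73.25.

α ≈ 24.42, β ≈ 73.25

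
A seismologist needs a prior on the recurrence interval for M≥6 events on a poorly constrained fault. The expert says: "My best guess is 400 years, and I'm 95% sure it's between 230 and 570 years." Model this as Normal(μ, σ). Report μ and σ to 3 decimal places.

A symmetric 95% interval runs μ ± z·σ with z = 1.96.
Half-width = 170, so σ = 170/1.96 = 86.736.
μ is the stated best guess, 400.000.

μ = 400.000, σ = 86.736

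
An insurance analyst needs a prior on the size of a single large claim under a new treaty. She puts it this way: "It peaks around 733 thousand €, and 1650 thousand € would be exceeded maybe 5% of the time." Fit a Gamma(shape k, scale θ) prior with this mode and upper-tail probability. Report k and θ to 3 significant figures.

Gamma(k,θ) with k>1 has mode (k−1)θ, so θ = 733/(k−1).
Need P(X < 1650) = 0.95 with θ tied to k this way. Start at k = 2, θ = 733: P(X<1650) ≈ 0.658.
Too low — raise k to concentrate. Iterating converges to k ≈ 5.17.
Then θ = 733/(5.17−1) ≈ 176.

k ≈ 5.17, θ ≈ 176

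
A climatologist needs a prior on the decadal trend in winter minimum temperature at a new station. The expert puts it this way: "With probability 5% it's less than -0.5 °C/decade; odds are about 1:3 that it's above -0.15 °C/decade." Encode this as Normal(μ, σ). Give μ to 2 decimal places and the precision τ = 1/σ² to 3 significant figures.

For Normal(μ,σ), the p-quantile is μ + z_p·σ. Here z_{0.05} = -1.645, z_{0.75} = 0.6745.
So -0.5 = μ − 1.645σ and -0.15 = μ + 0.6745σ.
Subtracting: σ = (-0.15 − -0.5)/(0.6745 − (-1.645)) = 0.15.
Then μ = -0.5 − (-1.645)·0.15 = -0.25.
Precision τ = 1/σ² = 1/0.1509² = 43.9.

μ = -0.25, τ = 43.9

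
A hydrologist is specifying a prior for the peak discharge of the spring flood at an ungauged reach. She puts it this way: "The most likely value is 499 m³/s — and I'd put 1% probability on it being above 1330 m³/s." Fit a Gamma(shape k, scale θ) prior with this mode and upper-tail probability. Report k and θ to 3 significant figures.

k ≈ 5.82, θ ≈ 104

Gamma(k,θ) with k>1 has mode (k−1)θ, so θ = 499/(k−1).
Need P(X < 1330) = 0.99 with θ tied to k this way. Start at k = 2, θ = 499: P(X<1330) ≈ 0.745.
Too low — raise k to concentrate. Iterating converges to k ≈ 5.82.
Then θ = 499/(5.82−1) ≈ 104.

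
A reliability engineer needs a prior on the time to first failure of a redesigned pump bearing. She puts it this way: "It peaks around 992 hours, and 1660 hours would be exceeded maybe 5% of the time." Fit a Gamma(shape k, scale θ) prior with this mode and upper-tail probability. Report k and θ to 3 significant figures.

Gamma(k,θ) with k>1 has mode (k−1)θ, so θ = 992/(k−1).
Need P(X < 1660) = 0.95 with θ tied to k this way. Start at k = 2, θ = 992: P(X<1660) ≈ 0.498.
Too low — raise k to concentrate. Iterating converges to k ≈ 11.5.
Then θ = 992/(11.5−1) ≈ 94.1.

k ≈ 11.5, θ ≈ 94.1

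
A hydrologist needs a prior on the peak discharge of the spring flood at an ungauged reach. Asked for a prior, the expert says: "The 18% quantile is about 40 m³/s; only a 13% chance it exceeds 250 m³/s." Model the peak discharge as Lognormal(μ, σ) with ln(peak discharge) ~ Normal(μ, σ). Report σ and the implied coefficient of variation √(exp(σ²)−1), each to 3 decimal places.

If T ~ Lognormal(μ,σ) then ln T ~ Normal(μ,σ), so the p-quantile of ln T is μ + z_p·σ.
ln(40) = 3.689 and ln(250) = 5.521; z_{0.18} = -0.9154, z_{0.87} = 1.126.
σ = (5.521 − 3.689)/(1.126 − (-0.9154)) = 0.898.
μ = 3.689 − (-0.9154)·0.898 = 4.510.
CV = √(exp(σ²)−1) = √(exp(0.8056)−1) = 1.113.

σ ≈ 0.898, CV ≈ 1.113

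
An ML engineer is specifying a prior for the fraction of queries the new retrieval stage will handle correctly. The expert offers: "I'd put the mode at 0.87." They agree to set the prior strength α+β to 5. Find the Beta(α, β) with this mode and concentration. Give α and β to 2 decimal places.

For α,β > 1 the Beta mode is (α−1)/(α+β−2). With α+β = 5, the mode is (α−1)/3.
Set (α−1)/3 = 0.87 → α = 1 + 0.87·3 = 3.61.
β = 5 − α = 1.39.

α = 3.61, β = 1.39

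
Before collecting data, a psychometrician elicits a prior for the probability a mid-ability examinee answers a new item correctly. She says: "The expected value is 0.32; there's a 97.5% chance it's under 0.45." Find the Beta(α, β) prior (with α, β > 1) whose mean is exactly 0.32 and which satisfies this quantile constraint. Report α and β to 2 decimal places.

With mean 0.32 fixed, write α = 0.32s, β = 0.68s where s = α+β.
Need P(θ < 0.45) = 0.975 under Beta(0.32s, 0.68s). Normal approximation: (q−m)/√(m(1−m)/s) ≈ z_{0.975} = 1.96, so s ≈ 0.32·0.68·(1.96)²/(0.45−0.32)² = 49.5.
At s = 49.5: P(θ<0.45) ≈ 0.971. Adjusting to match 0.975 gives s ≈ 53.17.
So α = 0.32·53.17 ≈ 17.02, β = 0.68·53.17 ≈ 36.16.

α ≈ 17.02, β ≈ 36.16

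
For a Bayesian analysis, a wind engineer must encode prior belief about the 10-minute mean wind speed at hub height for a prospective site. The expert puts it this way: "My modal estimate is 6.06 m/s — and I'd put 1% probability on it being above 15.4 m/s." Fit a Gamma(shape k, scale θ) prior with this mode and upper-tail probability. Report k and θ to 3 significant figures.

Gamma(k,θ) with k>1 has mode (k−1)θ, so θ = 6.06/(k−1).
Need P(X < 15.4) = 0.99 with θ tied to k this way. Start at k = 2, θ = 6.06: P(X<15.4) ≈ 0.721.
Too low — raise k to concentrate. Iterating converges to k ≈ 6.38.
Then θ = 6.06/(6.38−1) ≈ 1.13.

k ≈ 6.38, θ ≈ 1.13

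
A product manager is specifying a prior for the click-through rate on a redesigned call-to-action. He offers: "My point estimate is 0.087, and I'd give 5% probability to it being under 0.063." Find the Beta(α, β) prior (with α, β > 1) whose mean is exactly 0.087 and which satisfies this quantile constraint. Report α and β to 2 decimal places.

α ≈ 28.67, β ≈ 300.86

With mean 0.087 fixed, write α = 0.087s, β = 0.913s where s = α+β.
Need P(θ < 0.063) = 0.05 under Beta(0.087s, 0.913s). Normal approximation: (q−m)/√(m(1−m)/s) ≈ z_{0.05} = -1.64, so s ≈ 0.087·0.913·(-1.64)²/(0.063−0.087)² = 373.1.
At s = 373.1: P(θ<0.063) ≈ 0.039. Adjusting to match 0.05 gives s ≈ 329.52.
So α = 0.087·329.52 ≈ 28.67, β = 0.913·329.52 ≈ 300.86.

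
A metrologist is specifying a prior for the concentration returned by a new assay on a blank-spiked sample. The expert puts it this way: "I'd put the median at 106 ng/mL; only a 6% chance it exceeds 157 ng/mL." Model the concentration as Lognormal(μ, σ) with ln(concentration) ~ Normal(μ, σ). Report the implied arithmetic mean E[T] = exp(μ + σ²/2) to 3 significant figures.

E[T] ≈ 109 ng/mL

If T ~ Lognormal(μ,σ) then ln T ~ Normal(μ,σ), so the p-quantile of ln T is μ + z_p·σ.
ln(106) = 4.663 and ln(157) = 5.056; z_{0.5} = 0, z_{0.94} = 1.555.
σ = (5.056 − 4.663)/(1.555 − (0)) = 0.253.
μ = 4.663 − (0)·0.253 = 4.663.
E[T] = exp(μ + σ²/2) = exp(4.663 + 0.0319) = 109 ng/mL.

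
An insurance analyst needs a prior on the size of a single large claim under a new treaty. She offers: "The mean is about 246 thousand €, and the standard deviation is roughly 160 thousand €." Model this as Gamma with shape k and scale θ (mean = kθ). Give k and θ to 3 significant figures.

k ≈ 2.36, θ ≈ 104

For Gamma(k, scale θ): mean = kθ, variance = kθ², so CV = 1/√k.
CV = SD/mean = 160/246 = 0.6504, hence k = 1/CV² = 2.36.
Then θ = mean/k = 246/2.36 = 104.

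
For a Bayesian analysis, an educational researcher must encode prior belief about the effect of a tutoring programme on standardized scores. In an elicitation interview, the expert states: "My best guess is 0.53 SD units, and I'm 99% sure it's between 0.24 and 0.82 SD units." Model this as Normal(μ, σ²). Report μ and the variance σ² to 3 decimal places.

μ = 0.530, σ² = 0.013

A symmetric 99% interval runs μ ± z·σ with z = 2.576.
Half-width = 0.29, so σ = 0.29/2.576 = 0.1126 and σ² = 0.013.
μ is the stated best guess, 0.530.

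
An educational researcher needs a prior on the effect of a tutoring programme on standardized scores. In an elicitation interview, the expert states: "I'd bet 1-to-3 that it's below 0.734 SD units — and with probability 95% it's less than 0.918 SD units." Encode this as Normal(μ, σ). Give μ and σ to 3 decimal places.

μ = 0.788, σ = 0.079

For Normal(μ,σ), the p-quantile is μ + z_p·σ. Here z_{0.25} = -0.6745, z_{0.95} = 1.645.
So 0.734 = μ − 0.6745σ and 0.918 = μ + 1.645σ.
Subtracting: σ = (0.918 − 0.734)/(1.645 − (-0.6745)) = 0.079.
Then μ = 0.734 − (-0.6745)·0.079 = 0.788.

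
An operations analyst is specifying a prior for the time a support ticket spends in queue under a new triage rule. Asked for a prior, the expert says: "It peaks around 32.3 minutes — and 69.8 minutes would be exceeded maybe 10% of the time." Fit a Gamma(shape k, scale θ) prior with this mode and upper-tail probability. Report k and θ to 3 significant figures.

Gamma(k,θ) with k>1 has mode (k−1)θ, so θ = 32.3/(k−1).
Need P(X < 69.8) = 0.9 with θ tied to k this way. Start at k = 2, θ = 32.3: P(X<69.8) ≈ 0.636.
Too low — raise k to concentrate. Iterating converges to k ≈ 4.24.
Then θ = 32.3/(4.24−1) ≈ 9.98.

k ≈ 4.24, θ ≈ 9.98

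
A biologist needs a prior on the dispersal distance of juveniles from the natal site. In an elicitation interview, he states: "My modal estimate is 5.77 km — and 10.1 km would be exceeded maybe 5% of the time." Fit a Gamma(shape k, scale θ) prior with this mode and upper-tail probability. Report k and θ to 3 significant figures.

Gamma(k,θ) with k>1 has mode (k−1)θ, so θ = 5.77/(k−1).
Need P(X < 10.1) = 0.95 with θ tied to k this way. Start at k = 2, θ = 5.77: P(X<10.1) ≈ 0.522.
Too low — raise k to concentrate. Iterating converges to k ≈ 9.9.
Then θ = 5.77/(9.9−1) ≈ 0.648.

k ≈ 9.9, θ ≈ 0.648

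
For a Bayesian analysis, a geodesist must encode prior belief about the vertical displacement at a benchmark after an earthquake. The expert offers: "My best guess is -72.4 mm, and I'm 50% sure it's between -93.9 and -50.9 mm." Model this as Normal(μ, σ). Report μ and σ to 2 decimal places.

μ = -72.40, σ = 31.88

A symmetric 50% interval runs μ ± z·σ with z = 0.6745.
Half-width = 21.5, so σ = 21.5/0.6745 = 31.88.
μ is the stated best guess, -72.40.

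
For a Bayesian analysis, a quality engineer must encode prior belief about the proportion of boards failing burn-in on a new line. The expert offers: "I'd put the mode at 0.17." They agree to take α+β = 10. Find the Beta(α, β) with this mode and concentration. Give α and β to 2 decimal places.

α = 2.36, β = 7.64

For α,β > 1 the Beta mode is (α−1)/(α+β−2). With α+β = 10, the mode is (α−1)/8.
Set (α−1)/8 = 0.17 → α = 1 + 0.17·8 = 2.36.
β = 10 − α = 7.64.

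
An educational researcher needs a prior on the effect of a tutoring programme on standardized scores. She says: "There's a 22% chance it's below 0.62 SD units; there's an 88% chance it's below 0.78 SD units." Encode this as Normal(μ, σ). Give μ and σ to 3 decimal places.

For Normal(μ,σ), the p-quantile is μ + z_p·σ. Here z_{0.22} = -0.7722, z_{0.88} = 1.175.
So 0.62 = μ − 0.7722σ and 0.78 = μ + 1.175σ.
Subtracting: σ = (0.78 − 0.62)/(1.175 − (-0.7722)) = 0.082.
Then μ = 0.62 − (-0.7722)·0.082 = 0.683.

μ = 0.683, σ = 0.082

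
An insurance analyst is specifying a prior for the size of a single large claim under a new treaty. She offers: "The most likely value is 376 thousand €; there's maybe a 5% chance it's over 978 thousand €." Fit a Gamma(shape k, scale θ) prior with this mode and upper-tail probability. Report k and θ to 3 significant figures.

Gamma(k,θ) with k>1 has mode (k−1)θ, so θ = 376/(k−1).
Need P(X < 978) = 0.95 with θ tied to k this way. Start at k = 2, θ = 376: P(X<978) ≈ 0.733.
Too low — raise k to concentrate. Iterating converges to k ≈ 3.96.
Then θ = 376/(3.96−1) ≈ 127.

k ≈ 3.96, θ ≈ 127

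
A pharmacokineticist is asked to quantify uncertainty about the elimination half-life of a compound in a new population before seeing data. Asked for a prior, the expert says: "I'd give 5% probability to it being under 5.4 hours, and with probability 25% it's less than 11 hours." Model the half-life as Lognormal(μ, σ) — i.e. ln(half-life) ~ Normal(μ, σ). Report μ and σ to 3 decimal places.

μ ≈ 2.892, σ ≈ 0.733

If T ~ Lognormal(μ,σ) then ln T ~ Normal(μ,σ), so the p-quantile of ln T is μ + z_p·σ.
ln(5.4) = 1.686 and ln(11) = 2.398; z_{0.05} = -1.645, z_{0.25} = -0.6745.
σ = (2.398 − 1.686)/(-0.6745 − (-1.645)) = 0.733.
μ = 1.686 − (-1.645)·0.733 = 2.892.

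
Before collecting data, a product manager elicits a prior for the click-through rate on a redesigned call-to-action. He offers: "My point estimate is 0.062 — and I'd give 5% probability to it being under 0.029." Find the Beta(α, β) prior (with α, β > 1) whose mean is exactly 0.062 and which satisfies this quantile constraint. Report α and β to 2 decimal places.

α ≈ 6.63, β ≈ 100.33

With mean 0.062 fixed, write α = 0.062s, β = 0.938s where s = α+β.
Need P(θ < 0.029) = 0.05 under Beta(0.062s, 0.938s). Normal approximation: (q−m)/√(m(1−m)/s) ≈ z_{0.05} = -1.64, so s ≈ 0.062·0.938·(-1.64)²/(0.029−0.062)² = 144.5.
At s = 144.5: P(θ<0.029) ≈ 0.026. Adjusting to match 0.05 gives s ≈ 106.97.
So α = 0.062·106.97 ≈ 6.63, β = 0.938·106.97 ≈ 100.33.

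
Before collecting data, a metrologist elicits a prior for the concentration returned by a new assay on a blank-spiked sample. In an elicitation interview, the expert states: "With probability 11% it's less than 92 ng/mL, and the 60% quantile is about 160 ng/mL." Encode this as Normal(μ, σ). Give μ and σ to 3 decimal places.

For Normal(μ,σ), the p-quantile is μ + z_p·σ. Here z_{0.11} = -1.227, z_{0.6} = 0.2533.
So 92 = μ − 1.227σ and 160 = μ + 0.2533σ.
Subtracting: σ = (160 − 92)/(0.2533 − (-1.227)) = 45.950.
Then μ = 92 − (-1.227)·45.950 = 148.359.

μ = 148.359, σ = 45.950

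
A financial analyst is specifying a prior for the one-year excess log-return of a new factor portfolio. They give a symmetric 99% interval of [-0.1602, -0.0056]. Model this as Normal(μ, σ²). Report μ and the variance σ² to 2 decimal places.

μ = -0.08, σ² = 0.00

A symmetric 99% interval runs μ ± z·σ with z = 2.576.
Half-width = 0.0773, so σ = 0.0773/2.576 = 0.030 and σ² = 0.00.
μ is the interval midpoint, -0.08.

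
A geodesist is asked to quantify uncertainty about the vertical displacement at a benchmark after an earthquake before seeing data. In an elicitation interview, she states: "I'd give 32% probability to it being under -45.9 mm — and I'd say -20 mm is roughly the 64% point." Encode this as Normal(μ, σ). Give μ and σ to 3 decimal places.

μ = -31.238, σ = 31.350

The p-quantile of Normal(μ,σ) is μ + z_p·σ, with z_{0.32} = -0.4677 and z_{0.64} = 0.3585.
Eliminate σ: μ = (z₂·x₁ − z₁·x₂)/(z₂ − z₁) = (0.3585·-45.9 − (-0.4677)·-20)/0.8262 = -31.238.
Then σ = (x₂ − x₁)/(z₂ − z₁) = (-20 − -45.9)/0.8262 = 31.350.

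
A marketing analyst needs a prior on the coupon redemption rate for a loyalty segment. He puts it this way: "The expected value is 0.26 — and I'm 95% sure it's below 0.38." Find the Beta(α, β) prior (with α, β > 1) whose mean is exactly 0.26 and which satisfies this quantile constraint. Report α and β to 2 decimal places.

α ≈ 10.29, β ≈ 29.29

With mean 0.26 fixed, write α = 0.26s, β = 0.74s where s = α+β.
Need P(θ < 0.38) = 0.95 under Beta(0.26s, 0.74s). Normal approximation: (q−m)/√(m(1−m)/s) ≈ z_{0.95} = 1.64, so s ≈ 0.26·0.74·(1.64)²/(0.38−0.26)² = 36.1.
At s = 36.1: P(θ<0.38) ≈ 0.943. Adjusting to match 0.95 gives s ≈ 39.58.
So α = 0.26·39.58 ≈ 10.29, β = 0.74·39.58 ≈ 29.29.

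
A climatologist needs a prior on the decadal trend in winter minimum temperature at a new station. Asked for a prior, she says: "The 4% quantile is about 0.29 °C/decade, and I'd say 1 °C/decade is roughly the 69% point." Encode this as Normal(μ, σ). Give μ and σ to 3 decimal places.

μ = 0.843, σ = 0.316

For Normal(μ,σ), the p-quantile is μ + z_p·σ. Here z_{0.04} = -1.751, z_{0.69} = 0.4959.
So 0.29 = μ − 1.751σ and 1 = μ + 0.4959σ.
Subtracting: σ = (1 − 0.29)/(0.4959 − (-1.751)) = 0.316.
Then μ = 0.29 − (-1.751)·0.316 = 0.843.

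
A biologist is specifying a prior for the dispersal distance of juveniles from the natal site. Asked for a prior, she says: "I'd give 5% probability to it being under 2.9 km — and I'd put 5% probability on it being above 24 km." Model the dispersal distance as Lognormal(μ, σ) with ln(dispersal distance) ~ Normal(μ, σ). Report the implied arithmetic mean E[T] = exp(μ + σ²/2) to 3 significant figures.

E[T] ≈ 10.3 km

If T ~ Lognormal(μ,σ) then ln T ~ Normal(μ,σ), so the p-quantile of ln T is μ + z_p·σ.
ln(2.9) = 1.065 and ln(24) = 3.178; z_{0.05} = -1.645, z_{0.95} = 1.645.
σ = (3.178 − 1.065)/(1.645 − (-1.645)) = 0.642.
μ = 1.065 − (-1.645)·0.642 = 2.121.
E[T] = exp(μ + σ²/2) = exp(2.121 + 0.2063) = 10.3 km.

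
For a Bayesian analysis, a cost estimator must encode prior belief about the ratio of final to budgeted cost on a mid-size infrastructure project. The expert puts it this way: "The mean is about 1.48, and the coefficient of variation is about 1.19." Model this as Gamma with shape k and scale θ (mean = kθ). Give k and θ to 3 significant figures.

k ≈ 0.706, θ ≈ 2.1

For Gamma(k, scale θ): mean = kθ, variance = kθ², so CV = 1/√k.
CV = 1.19, hence k = 1/CV² = 0.706.
Then θ = mean/k = 1.48/0.706 = 2.1.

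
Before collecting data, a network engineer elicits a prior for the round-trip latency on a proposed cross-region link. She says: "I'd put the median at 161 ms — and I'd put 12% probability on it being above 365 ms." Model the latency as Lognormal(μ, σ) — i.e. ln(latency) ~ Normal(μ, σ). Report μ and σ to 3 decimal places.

μ ≈ 5.081, σ ≈ 0.697

If T ~ Lognormal(μ,σ) then ln T ~ Normal(μ,σ), so the p-quantile of ln T is μ + z_p·σ.
ln(161) = 5.081 and ln(365) = 5.9; z_{0.5} = 0, z_{0.88} = 1.175.
σ = (5.9 − 5.081)/(1.175 − (0)) = 0.697.
μ = 5.081 − (0)·0.697 = 5.081.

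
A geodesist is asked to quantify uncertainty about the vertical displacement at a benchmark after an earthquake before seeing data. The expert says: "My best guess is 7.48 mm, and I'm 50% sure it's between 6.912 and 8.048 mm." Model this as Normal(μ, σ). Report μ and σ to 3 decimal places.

A symmetric 50% interval runs μ ± z·σ with z = 0.6745.
Half-width = 0.568, so σ = 0.568/0.6745 = 0.842.
μ is the stated best guess, 7.480.

μ = 7.480, σ = 0.842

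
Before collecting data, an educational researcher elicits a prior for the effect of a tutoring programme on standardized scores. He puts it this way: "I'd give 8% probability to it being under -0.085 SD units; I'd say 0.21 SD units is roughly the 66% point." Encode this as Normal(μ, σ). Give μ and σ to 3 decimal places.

μ = 0.143, σ = 0.162

The p-quantile of Normal(μ,σ) is μ + z_p·σ, with z_{0.08} = -1.405 and z_{0.66} = 0.4125.
Eliminate σ: μ = (z₂·x₁ − z₁·x₂)/(z₂ − z₁) = (0.4125·-0.085 − (-1.405)·0.21)/1.818 = 0.143.
Then σ = (x₂ − x₁)/(z₂ − z₁) = (0.21 − -0.085)/1.818 = 0.162.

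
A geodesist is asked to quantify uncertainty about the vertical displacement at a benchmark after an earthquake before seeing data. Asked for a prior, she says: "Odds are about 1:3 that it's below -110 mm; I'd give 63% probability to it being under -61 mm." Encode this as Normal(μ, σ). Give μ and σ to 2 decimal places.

μ = -77.16, σ = 48.69

The p-quantile of Normal(μ,σ) is μ + z_p·σ, with z_{0.25} = -0.6745 and z_{0.63} = 0.3319.
Eliminate σ: μ = (z₂·x₁ − z₁·x₂)/(z₂ − z₁) = (0.3319·-110 − (-0.6745)·-61)/1.006 = -77.16.
Then σ = (x₂ − x₁)/(z₂ − z₁) = (-61 − -110)/1.006 = 48.69.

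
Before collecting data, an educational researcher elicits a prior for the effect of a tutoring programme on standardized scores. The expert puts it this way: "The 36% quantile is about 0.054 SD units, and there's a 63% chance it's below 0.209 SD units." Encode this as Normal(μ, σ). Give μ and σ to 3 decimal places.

The p-quantile of Normal(μ,σ) is μ + z_p·σ, with z_{0.36} = -0.3585 and z_{0.63} = 0.3319.
Eliminate σ: μ = (z₂·x₁ − z₁·x₂)/(z₂ − z₁) = (0.3319·0.054 − (-0.3585)·0.209)/0.6903 = 0.134.
Then σ = (x₂ − x₁)/(z₂ − z₁) = (0.209 − 0.054)/0.6903 = 0.225.

μ = 0.134, σ = 0.225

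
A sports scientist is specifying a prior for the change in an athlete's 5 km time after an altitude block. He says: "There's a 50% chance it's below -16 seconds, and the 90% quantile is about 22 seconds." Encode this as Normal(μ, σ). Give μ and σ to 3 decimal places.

μ = -16.000, σ = 29.652

The p-quantile of Normal(μ,σ) is μ + z_p·σ, with z_{0.5} = 0 and z_{0.9} = 1.282.
Eliminate σ: μ = (z₂·x₁ − z₁·x₂)/(z₂ − z₁) = (1.282·-16 − (0)·22)/1.282 = -16.000.
Then σ = (x₂ − x₁)/(z₂ − z₁) = (22 − -16)/1.282 = 29.652.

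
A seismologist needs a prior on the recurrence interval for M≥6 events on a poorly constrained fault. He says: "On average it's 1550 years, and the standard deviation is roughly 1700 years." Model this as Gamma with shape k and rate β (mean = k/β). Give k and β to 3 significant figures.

For Gamma(k, rate β): mean = k/β, variance = k/β², so CV = 1/√k.
CV = SD/mean = 1700/1550 = 1.097, hence k = 1/CV² = 0.831.
Then β = k/mean = 0.831/1550 = 0.000536.

k ≈ 0.831, β ≈ 0.000536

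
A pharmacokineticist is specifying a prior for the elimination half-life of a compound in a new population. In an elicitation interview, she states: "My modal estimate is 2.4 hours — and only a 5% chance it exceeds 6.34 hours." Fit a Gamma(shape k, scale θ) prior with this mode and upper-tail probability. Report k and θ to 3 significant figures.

k ≈ 3.86, θ ≈ 0.84

Gamma(k,θ) with k>1 has mode (k−1)θ, so θ = 2.4/(k−1).
Need P(X < 6.34) = 0.95 with θ tied to k this way. Start at k = 2, θ = 2.4: P(X<6.34) ≈ 0.741.
Too low — raise k to concentrate. Iterating converges to k ≈ 3.86.
Then θ = 2.4/(3.86−1) ≈ 0.84.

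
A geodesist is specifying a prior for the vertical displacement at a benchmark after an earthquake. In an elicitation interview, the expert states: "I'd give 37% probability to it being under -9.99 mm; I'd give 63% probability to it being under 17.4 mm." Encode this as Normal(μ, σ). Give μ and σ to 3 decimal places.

μ = 3.705, σ = 41.268

The p-quantile of Normal(μ,σ) is μ + z_p·σ, with z_{0.37} = -0.3319 and z_{0.63} = 0.3319.
Eliminate σ: μ = (z₂·x₁ − z₁·x₂)/(z₂ − z₁) = (0.3319·-9.99 − (-0.3319)·17.4)/0.6637 = 3.705.
Then σ = (x₂ − x₁)/(z₂ − z₁) = (17.4 − -9.99)/0.6637 = 41.268.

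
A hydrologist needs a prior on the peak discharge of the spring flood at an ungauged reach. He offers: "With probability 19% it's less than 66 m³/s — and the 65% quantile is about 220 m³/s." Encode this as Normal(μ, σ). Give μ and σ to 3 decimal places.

For Normal(μ,σ), the p-quantile is μ + z_p·σ. Here z_{0.19} = -0.8779, z_{0.65} = 0.3853.
So 66 = μ − 0.8779σ and 220 = μ + 0.3853σ.
Subtracting: σ = (220 − 66)/(0.3853 − (-0.8779)) = 121.911.
Then μ = 66 − (-0.8779)·121.911 = 173.025.

μ = 173.025, σ = 121.911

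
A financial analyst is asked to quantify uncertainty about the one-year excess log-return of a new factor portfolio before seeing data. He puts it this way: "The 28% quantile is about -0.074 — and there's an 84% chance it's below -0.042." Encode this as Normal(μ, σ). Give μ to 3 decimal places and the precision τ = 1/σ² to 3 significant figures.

The p-quantile of Normal(μ,σ) is μ + z_p·σ, with z_{0.28} = -0.5828 and z_{0.84} = 0.9945.
Eliminate σ: μ = (z₂·x₁ − z₁·x₂)/(z₂ − z₁) = (0.9945·-0.074 − (-0.5828)·-0.042)/1.577 = -0.062.
Then σ = (x₂ − x₁)/(z₂ − z₁) = (-0.042 − -0.074)/1.577 = 0.020.
Precision τ = 1/σ² = 1/0.02029² = 2430.

μ = -0.062, τ = 2430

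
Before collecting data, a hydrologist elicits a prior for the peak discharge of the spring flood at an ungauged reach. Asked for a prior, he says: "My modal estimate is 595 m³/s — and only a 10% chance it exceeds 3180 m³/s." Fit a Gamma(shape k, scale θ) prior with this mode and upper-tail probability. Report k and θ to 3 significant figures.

k ≈ 1.62, θ ≈ 960

Gamma(k,θ) with k>1 has mode (k−1)θ, so θ = 595/(k−1).
Need P(X < 3180) = 0.9 with θ tied to k this way. Start at k = 2, θ = 595: P(X<3180) ≈ 0.970.
Too high — lower k to spread out. Iterating converges to k ≈ 1.62.
Then θ = 595/(1.62−1) ≈ 960.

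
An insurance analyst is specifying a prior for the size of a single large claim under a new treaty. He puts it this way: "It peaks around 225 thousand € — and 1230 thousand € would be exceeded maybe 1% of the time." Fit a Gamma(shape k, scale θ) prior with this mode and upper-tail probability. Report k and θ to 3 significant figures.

k ≈ 2.32, θ ≈ 170

Gamma(k,θ) with k>1 has mode (k−1)θ, so θ = 225/(k−1).
Need P(X < 1230) = 0.99 with θ tied to k this way. Start at k = 2, θ = 225: P(X<1230) ≈ 0.973.
Too low — raise k to concentrate. Iterating converges to k ≈ 2.32.
Then θ = 225/(2.32−1) ≈ 170.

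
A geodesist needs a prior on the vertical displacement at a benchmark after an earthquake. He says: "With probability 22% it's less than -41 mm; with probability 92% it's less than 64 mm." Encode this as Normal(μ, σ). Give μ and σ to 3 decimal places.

μ = -3.760, σ = 48.226

For Normal(μ,σ), the p-quantile is μ + z_p·σ. Here z_{0.22} = -0.7722, z_{0.92} = 1.405.
So -41 = μ − 0.7722σ and 64 = μ + 1.405σ.
Subtracting: σ = (64 − -41)/(1.405 − (-0.7722)) = 48.226.
Then μ = -41 − (-0.7722)·48.226 = -3.760.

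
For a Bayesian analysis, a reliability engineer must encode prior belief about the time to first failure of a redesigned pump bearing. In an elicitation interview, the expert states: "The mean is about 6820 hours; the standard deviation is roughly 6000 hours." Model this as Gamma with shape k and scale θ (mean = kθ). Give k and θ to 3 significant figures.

For Gamma(k, scale θ): mean = kθ, variance = kθ², so CV = 1/√k.
CV = SD/mean = 6000/6820 = 0.8798, hence k = 1/CV² = 1.29.
Then θ = mean/k = 6820/1.29 = 5280.

k ≈ 1.29, θ ≈ 5280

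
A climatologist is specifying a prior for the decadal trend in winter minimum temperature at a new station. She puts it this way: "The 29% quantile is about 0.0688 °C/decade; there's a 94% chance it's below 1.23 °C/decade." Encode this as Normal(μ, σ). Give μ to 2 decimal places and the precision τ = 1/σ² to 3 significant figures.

The p-quantile of Normal(μ,σ) is μ + z_p·σ, with z_{0.29} = -0.5534 and z_{0.94} = 1.555.
Eliminate σ: μ = (z₂·x₁ − z₁·x₂)/(z₂ − z₁) = (1.555·0.0688 − (-0.5534)·1.23)/2.108 = 0.37.
Then σ = (x₂ − x₁)/(z₂ − z₁) = (1.23 − 0.0688)/2.108 = 0.55.
Precision τ = 1/σ² = 1/0.5508² = 3.3.

μ = 0.37, τ = 3.3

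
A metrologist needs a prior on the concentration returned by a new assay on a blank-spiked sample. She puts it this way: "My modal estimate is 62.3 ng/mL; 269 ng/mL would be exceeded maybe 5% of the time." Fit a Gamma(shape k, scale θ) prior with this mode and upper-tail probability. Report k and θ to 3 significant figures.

Gamma(k,θ) with k>1 has mode (k−1)θ, so θ = 62.3/(k−1).
Need P(X < 269) = 0.95 with θ tied to k this way. Start at k = 2, θ = 62.3: P(X<269) ≈ 0.929.
Too low — raise k to concentrate. Iterating converges to k ≈ 2.16.
Then θ = 62.3/(2.16−1) ≈ 53.8.

k ≈ 2.16, θ ≈ 53.8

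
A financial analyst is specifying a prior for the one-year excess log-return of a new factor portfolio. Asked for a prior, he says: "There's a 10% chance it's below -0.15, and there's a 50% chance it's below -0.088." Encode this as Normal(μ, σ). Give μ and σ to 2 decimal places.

μ = -0.09, σ = 0.05

For Normal(μ,σ), the p-quantile is μ + z_p·σ. Here z_{0.1} = -1.282, z_{0.5} = 0.
So -0.15 = μ − 1.282σ and -0.088 = μ + 0σ.
Subtracting: σ = (-0.088 − -0.15)/(0 − (-1.282)) = 0.05.
Then μ = -0.15 − (-1.282)·0.05 = -0.09.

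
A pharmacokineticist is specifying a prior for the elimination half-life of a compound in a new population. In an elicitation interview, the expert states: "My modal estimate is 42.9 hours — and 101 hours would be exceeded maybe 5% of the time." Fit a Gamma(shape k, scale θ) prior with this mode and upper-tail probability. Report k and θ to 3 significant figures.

k ≈ 4.73, θ ≈ 11.5

Gamma(k,θ) with k>1 has mode (k−1)θ, so θ = 42.9/(k−1).
Need P(X < 101) = 0.95 with θ tied to k this way. Start at k = 2, θ = 42.9: P(X<101) ≈ 0.681.
Too low — raise k to concentrate. Iterating converges to k ≈ 4.73.
Then θ = 42.9/(4.73−1) ≈ 11.5.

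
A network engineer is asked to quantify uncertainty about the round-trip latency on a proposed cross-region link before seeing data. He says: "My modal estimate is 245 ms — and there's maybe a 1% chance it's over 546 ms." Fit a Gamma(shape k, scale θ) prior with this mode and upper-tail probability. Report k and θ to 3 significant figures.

k ≈ 8.49, θ ≈ 32.7

Gamma(k,θ) with k>1 has mode (k−1)θ, so θ = 245/(k−1).
Need P(X < 546) = 0.99 with θ tied to k this way. Start at k = 2, θ = 245: P(X<546) ≈ 0.652.
Too low — raise k to concentrate. Iterating converges to k ≈ 8.49.
Then θ = 245/(8.49−1) ≈ 32.7.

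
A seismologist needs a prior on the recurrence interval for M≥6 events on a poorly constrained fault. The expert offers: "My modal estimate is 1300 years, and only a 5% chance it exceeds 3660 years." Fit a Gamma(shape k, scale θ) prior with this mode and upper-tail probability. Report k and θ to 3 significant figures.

k ≈ 3.5, θ ≈ 521

Gamma(k,θ) with k>1 has mode (k−1)θ, so θ = 1300/(k−1).
Need P(X < 3660) = 0.95 with θ tied to k this way. Start at k = 2, θ = 1300: P(X<3660) ≈ 0.772.
Too low — raise k to concentrate. Iterating converges to k ≈ 3.5.
Then θ = 1300/(3.5−1) ≈ 521.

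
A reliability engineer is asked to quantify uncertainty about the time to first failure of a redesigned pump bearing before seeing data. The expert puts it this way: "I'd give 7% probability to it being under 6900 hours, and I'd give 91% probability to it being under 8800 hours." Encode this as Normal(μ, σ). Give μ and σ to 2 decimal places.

μ = 7895.55, σ = 674.59

For Normal(μ,σ), the p-quantile is μ + z_p·σ. Here z_{0.07} = -1.476, z_{0.91} = 1.341.
So 6900 = μ − 1.476σ and 8800 = μ + 1.341σ.
Subtracting: σ = (8800 − 6900)/(1.341 − (-1.476)) = 674.59.
Then μ = 6900 − (-1.476)·674.59 = 7895.55.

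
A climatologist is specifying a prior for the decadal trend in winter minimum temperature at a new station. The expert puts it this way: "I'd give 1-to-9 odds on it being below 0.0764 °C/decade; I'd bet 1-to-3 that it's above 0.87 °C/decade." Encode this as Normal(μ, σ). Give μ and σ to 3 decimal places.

μ = 0.596, σ = 0.406

The p-quantile of Normal(μ,σ) is μ + z_p·σ, with z_{0.1} = -1.282 and z_{0.75} = 0.6745.
Eliminate σ: μ = (z₂·x₁ − z₁·x₂)/(z₂ − z₁) = (0.6745·0.0764 − (-1.282)·0.87)/1.956 = 0.596.
Then σ = (x₂ − x₁)/(z₂ − z₁) = (0.87 − 0.0764)/1.956 = 0.406.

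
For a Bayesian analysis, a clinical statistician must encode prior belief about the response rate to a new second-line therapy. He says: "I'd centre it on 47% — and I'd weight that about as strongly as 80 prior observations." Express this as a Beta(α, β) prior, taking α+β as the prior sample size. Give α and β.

Under the effective-sample-size interpretation, Beta(α, β) has prior mean α/(α+β) and prior sample size α+β.
So α+β = 80 and α/(α+β) = 0.47, giving α = 0.47·80 = 37.6 and β = 80 − 37.6 = 42.4.

α = 37.6, β = 42.4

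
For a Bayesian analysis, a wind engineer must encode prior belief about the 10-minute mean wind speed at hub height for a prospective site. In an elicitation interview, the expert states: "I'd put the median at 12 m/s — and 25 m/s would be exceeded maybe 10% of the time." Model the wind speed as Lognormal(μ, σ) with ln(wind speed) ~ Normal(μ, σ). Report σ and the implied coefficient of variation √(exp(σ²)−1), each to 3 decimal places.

If T ~ Lognormal(μ,σ) then ln T ~ Normal(μ,σ), so the p-quantile of ln T is μ + z_p·σ.
ln(12) = 2.485 and ln(25) = 3.219; z_{0.5} = 0, z_{0.9} = 1.282.
σ = (3.219 − 2.485)/(1.282 − (0)) = 0.573.
μ = 2.485 − (0)·0.573 = 2.485.
CV = √(exp(σ²)−1) = √(exp(0.3280)−1) = 0.623.

σ ≈ 0.573, CV ≈ 0.623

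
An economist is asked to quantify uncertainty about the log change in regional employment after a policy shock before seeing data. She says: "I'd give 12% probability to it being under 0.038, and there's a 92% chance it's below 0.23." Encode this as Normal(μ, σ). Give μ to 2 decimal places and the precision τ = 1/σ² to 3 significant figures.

μ = 0.13, τ = 181

The p-quantile of Normal(μ,σ) is μ + z_p·σ, with z_{0.12} = -1.175 and z_{0.92} = 1.405.
Eliminate σ: μ = (z₂·x₁ − z₁·x₂)/(z₂ − z₁) = (1.405·0.038 − (-1.175)·0.23)/2.58 = 0.13.
Then σ = (x₂ − x₁)/(z₂ − z₁) = (0.23 − 0.038)/2.58 = 0.07.
Precision τ = 1/σ² = 1/0.07442² = 181.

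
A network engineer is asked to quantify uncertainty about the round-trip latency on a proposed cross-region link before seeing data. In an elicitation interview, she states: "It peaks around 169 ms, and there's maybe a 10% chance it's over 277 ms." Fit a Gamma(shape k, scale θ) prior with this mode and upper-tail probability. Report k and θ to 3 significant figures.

k ≈ 8.72, θ ≈ 21.9

Gamma(k,θ) with k>1 has mode (k−1)θ, so θ = 169/(k−1).
Need P(X < 277) = 0.9 with θ tied to k this way. Start at k = 2, θ = 169: P(X<277) ≈ 0.488.
Too low — raise k to concentrate. Iterating converges to k ≈ 8.72.
Then θ = 169/(8.72−1) ≈ 21.9.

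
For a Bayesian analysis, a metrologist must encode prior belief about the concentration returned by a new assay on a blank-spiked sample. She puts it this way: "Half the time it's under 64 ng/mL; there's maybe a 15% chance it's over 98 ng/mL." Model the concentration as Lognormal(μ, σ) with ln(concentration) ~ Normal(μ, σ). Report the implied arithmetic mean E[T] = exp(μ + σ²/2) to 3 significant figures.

If T ~ Lognormal(μ,σ) then ln T ~ Normal(μ,σ), so the p-quantile of ln T is μ + z_p·σ.
ln(64) = 4.159 and ln(98) = 4.585; z_{0.5} = 0, z_{0.85} = 1.036.
σ = (4.585 − 4.159)/(1.036 − (0)) = 0.411.
μ = 4.159 − (0)·0.411 = 4.159.
E[T] = exp(μ + σ²/2) = exp(4.159 + 0.0845) = 69.6 ng/mL.

E[T] ≈ 69.6 ng/mL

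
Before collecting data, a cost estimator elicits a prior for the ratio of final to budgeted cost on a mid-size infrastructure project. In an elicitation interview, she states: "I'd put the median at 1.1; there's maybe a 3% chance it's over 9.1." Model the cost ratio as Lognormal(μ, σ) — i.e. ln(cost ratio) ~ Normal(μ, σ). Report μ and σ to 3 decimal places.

If T ~ Lognormal(μ,σ) then ln T ~ Normal(μ,σ), so the p-quantile of ln T is μ + z_p·σ.
ln(1.1) = 0.09531 and ln(9.1) = 2.208; z_{0.5} = 0, z_{0.97} = 1.881.
σ = (2.208 − 0.09531)/(1.881 − (0)) = 1.123.
μ = 0.09531 − (0)·1.123 = 0.095.

μ ≈ 0.095, σ ≈ 1.123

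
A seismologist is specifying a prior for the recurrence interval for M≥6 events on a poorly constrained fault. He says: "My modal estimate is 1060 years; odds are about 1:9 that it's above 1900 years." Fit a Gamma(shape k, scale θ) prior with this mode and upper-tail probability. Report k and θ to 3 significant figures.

k ≈ 6.59, θ ≈ 190

Gamma(k,θ) with k>1 has mode (k−1)θ, so θ = 1060/(k−1).
Need P(X < 1900) = 0.9 with θ tied to k this way. Start at k = 2, θ = 1060: P(X<1900) ≈ 0.535.
Too low — raise k to concentrate. Iterating converges to k ≈ 6.59.
Then θ = 1060/(6.59−1) ≈ 190.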